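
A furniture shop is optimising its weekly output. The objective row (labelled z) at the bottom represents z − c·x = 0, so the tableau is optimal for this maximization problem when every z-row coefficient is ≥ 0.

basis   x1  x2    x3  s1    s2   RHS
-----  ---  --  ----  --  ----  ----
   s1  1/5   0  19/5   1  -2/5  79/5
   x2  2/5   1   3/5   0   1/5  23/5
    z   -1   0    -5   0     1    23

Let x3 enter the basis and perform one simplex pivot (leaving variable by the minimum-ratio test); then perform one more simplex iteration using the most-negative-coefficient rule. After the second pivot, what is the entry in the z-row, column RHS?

Ratio test on column x3 — row 1: (79/5)/(19/5) = 79/19; row 2: (23/5)/(3/5) = 23/3. Minimum is 79/19 at row 1 (s1 leaves); pivot element 19/5.
Divide row 1 by 19/5; eliminate column x3 from the other rows.
Second iteration: most negative z-row entry is -14/19 in column x1, so x1 enters.
Ratio test on column x1 — row 1: (79/19)/(1/19) = 79; row 2: (40/19)/(7/19) = 40/7. Minimum is 40/7 at row 2 (x2 leaves); pivot element 7/19.
Divide row 2 by 7/19; eliminate column x1 from the other rows.
After both pivots, the entry at the z-row, column RHS is 48.

48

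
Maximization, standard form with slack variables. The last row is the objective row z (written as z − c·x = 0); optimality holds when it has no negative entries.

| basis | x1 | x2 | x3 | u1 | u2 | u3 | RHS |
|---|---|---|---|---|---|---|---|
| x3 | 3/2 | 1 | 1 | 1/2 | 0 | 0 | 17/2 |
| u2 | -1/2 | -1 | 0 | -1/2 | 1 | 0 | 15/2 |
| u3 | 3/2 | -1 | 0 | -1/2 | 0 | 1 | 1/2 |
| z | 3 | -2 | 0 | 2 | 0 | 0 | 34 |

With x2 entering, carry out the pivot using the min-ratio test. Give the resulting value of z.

51

Ratio test on column x2 — row 1: (17/2)/1 = 17/2; row 2: entry -1 ≤ 0; row 3: entry -1 ≤ 0. Minimum is 17/2 at row 1 (x3 leaves); pivot element 1.
Pivot on row 1; the z-row RHS becomes 34 − (-2)·(17/2) = 51.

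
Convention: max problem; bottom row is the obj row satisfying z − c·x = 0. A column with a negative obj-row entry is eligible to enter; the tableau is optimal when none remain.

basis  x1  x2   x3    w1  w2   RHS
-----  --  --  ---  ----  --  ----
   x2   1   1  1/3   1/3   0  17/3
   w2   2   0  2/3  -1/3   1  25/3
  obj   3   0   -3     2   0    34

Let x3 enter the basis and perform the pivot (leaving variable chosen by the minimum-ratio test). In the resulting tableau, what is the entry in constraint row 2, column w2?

3/2

Ratio test on column x3 — row 1: (17/3)/(1/3) = 17; row 2: (25/3)/(2/3) = 25/2. Minimum is 25/2 at row 2 (w2 leaves); pivot element 2/3.
Divide row 2 by 2/3; eliminate column x3 from the other rows.
In the new row 2, the w2 entry is the old entry divided by the pivot: 1/(2/3) = 3/2.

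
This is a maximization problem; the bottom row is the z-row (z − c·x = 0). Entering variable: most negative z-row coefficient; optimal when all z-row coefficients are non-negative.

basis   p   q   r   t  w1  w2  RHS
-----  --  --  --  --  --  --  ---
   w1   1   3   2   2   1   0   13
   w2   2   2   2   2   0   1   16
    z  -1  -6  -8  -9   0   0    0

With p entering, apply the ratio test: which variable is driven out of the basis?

Column p entries and ratios — w1: 13/1 = 13; w2: 16/2 = 8.
Smallest ratio is 8 in the row of w2, so w2 leaves.

w2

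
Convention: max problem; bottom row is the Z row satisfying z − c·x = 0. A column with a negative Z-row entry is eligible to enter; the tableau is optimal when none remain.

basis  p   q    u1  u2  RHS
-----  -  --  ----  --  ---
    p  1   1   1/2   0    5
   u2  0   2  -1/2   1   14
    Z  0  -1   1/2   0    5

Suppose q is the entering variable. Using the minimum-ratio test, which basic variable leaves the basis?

p

Column q entries and ratios — p: 5/1 = 5; u2: 14/2 = 7.
Smallest ratio is 5 in the row of p, so p leaves.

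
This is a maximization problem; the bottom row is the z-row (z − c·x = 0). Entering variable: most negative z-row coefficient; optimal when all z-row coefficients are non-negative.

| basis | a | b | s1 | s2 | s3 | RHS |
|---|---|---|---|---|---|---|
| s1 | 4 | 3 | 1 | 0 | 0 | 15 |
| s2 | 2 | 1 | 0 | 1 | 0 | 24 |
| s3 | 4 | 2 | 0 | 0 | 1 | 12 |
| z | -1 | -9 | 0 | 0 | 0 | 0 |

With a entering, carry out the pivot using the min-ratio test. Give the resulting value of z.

Ratio test on column a — row 1: 15/4 = 15/4; row 2: 24/2 = 12; row 3: 12/4 = 3. Minimum is 3 at row 3 (s3 leaves); pivot element 4.
Pivot on row 3; the z-row RHS becomes 0 − (-1)·3 = 3.

3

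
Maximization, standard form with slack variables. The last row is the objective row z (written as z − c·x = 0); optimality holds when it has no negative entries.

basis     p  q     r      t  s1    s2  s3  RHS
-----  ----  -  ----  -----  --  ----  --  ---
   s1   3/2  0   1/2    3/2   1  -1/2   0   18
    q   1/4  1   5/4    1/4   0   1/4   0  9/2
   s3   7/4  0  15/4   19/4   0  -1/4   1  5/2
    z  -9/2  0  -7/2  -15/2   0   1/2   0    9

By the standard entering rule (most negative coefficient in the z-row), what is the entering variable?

t

Negative z-row entries: p: -9/2, r: -7/2, t: -15/2.
The most negative is -15/2 in column t, so t enters.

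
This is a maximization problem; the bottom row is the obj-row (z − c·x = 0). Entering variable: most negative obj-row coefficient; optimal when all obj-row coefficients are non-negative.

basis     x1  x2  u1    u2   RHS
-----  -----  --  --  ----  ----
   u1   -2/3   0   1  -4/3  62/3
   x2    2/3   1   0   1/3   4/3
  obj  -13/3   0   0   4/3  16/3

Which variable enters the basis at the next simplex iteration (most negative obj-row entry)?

x1

Negative obj-row entries: x1: -13/3.
The most negative is -13/3 in column x1, so x1 enters.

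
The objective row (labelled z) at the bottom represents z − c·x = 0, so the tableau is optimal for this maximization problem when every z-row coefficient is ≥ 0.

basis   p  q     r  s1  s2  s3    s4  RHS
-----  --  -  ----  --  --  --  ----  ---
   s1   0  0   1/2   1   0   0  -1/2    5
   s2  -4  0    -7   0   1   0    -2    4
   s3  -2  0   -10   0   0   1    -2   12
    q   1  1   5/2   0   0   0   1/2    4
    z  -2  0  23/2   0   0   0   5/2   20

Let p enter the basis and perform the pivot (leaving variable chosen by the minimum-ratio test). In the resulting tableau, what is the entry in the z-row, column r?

33/2

Ratio test on column p — row 1: entry 0 ≤ 0; row 2: entry -4 ≤ 0; row 3: entry -2 ≤ 0; row 4: 4/1 = 4. Minimum is 4 at row 4 (q leaves); pivot element 1.
Divide row 4 by 1; eliminate column p from the other rows.
z-row update in column r: 23/2 − (-2)·(5/2) = 33/2.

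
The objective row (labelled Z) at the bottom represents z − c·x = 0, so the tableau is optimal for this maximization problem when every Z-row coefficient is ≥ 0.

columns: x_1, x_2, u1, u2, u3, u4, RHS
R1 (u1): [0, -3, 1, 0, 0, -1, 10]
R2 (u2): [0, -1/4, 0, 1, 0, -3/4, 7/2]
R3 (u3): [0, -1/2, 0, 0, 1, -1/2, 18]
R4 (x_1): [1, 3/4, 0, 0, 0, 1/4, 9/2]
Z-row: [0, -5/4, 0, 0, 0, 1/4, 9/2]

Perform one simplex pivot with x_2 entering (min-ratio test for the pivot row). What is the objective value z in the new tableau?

12

Ratio test on column x_2 — row 1: entry -3 ≤ 0; row 2: entry -1/4 ≤ 0; row 3: entry -1/2 ≤ 0; row 4: (9/2)/(3/4) = 6. Minimum is 6 at row 4 (x_1 leaves); pivot element 3/4.
Pivot on row 4; the Z-row RHS becomes 9/2 − (-5/4)·6 = 12.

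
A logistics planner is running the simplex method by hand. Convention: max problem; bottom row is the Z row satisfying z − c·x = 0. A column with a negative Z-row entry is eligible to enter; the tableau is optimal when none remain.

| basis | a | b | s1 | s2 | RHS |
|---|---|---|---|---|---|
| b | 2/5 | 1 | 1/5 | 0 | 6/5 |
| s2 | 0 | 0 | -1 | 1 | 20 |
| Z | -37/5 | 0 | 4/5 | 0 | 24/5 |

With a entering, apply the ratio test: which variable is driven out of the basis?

b

Column a entries and ratios — b: (6/5)/(2/5) = 3; s2: 0 ≤ 0, skip.
Smallest ratio is 3 in the row of b, so b leaves.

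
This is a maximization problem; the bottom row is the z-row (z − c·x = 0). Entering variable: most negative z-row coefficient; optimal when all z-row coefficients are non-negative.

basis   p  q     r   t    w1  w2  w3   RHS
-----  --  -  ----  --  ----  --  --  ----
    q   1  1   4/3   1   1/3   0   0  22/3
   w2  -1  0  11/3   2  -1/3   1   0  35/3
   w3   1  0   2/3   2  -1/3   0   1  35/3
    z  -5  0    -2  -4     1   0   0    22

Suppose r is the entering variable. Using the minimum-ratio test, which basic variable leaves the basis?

w2

Column r entries and ratios — q: (22/3)/(4/3) = 11/2; w2: (35/3)/(11/3) = 35/11; w3: (35/3)/(2/3) = 35/2.
Smallest ratio is 35/11 in the row of w2, so w2 leaves.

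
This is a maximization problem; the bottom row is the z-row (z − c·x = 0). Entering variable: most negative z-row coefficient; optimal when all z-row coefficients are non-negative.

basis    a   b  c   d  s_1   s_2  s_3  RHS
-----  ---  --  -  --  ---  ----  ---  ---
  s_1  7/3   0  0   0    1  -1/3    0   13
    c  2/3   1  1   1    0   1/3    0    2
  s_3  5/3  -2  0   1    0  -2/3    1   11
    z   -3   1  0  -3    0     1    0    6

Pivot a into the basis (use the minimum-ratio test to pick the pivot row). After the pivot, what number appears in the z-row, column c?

Ratio test on column a — row 1: 13/(7/3) = 39/7; row 2: 2/(2/3) = 3; row 3: 11/(5/3) = 33/5. Minimum is 3 at row 2 (c leaves); pivot element 2/3.
Divide row 2 by 2/3; eliminate column a from the other rows.
z-row update in column c: 0 − (-3)·(3/2) = 9/2.

9/2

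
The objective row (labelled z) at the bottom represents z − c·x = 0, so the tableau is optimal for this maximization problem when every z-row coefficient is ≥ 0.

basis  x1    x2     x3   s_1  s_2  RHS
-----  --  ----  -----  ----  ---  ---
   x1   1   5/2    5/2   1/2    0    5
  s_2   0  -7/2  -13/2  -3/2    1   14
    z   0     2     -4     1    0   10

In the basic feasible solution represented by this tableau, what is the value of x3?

0

x3 is not in the basis, so in the current basic feasible solution x3 = 0.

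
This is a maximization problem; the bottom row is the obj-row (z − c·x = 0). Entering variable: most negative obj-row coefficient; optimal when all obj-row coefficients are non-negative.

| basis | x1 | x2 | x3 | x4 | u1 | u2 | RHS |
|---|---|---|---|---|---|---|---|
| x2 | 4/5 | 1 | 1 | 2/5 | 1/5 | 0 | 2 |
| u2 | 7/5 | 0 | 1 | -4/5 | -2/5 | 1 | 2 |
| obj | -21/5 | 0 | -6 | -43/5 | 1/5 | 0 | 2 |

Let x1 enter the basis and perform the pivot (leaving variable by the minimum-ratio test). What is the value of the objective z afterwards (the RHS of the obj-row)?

Ratio test on column x1 — row 1: 2/(4/5) = 5/2; row 2: 2/(7/5) = 10/7. Minimum is 10/7 at row 2 (u2 leaves); pivot element 7/5.
Pivot on row 2; the obj-row RHS becomes 2 − (-21/5)·(10/7) = 8.

8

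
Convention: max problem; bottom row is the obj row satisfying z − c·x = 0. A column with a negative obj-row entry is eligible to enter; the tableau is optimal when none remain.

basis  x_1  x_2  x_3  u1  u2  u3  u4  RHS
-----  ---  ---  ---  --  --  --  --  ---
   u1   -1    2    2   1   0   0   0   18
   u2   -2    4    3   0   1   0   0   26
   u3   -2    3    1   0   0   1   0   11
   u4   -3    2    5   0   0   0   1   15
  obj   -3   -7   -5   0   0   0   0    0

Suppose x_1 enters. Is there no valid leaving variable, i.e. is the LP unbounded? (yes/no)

yes

Every constraint-row entry in column x_1 is ≤ 0, so increasing x_1 is unbounded.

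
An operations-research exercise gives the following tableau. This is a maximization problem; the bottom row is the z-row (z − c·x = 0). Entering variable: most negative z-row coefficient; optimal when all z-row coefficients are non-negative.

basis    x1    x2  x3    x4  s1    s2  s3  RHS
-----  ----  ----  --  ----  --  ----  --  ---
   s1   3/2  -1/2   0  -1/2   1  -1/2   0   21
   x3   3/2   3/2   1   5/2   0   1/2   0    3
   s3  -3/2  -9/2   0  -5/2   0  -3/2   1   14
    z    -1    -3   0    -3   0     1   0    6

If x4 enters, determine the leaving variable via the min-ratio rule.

Column x4 entries and ratios — s1: -1/2 ≤ 0, skip; x3: 3/(5/2) = 6/5; s3: -5/2 ≤ 0, skip.
Smallest ratio is 6/5 in the row of x3, so x3 leaves.

x3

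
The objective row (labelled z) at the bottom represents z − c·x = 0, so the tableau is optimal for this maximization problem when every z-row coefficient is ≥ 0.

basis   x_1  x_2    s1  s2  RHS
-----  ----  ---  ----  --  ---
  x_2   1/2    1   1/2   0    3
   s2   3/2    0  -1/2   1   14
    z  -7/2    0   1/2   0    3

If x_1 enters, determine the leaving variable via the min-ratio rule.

x_2

Column x_1 entries and ratios — x_2: 3/(1/2) = 6; s2: 14/(3/2) = 28/3.
Smallest ratio is 6 in the row of x_2, so x_2 leaves.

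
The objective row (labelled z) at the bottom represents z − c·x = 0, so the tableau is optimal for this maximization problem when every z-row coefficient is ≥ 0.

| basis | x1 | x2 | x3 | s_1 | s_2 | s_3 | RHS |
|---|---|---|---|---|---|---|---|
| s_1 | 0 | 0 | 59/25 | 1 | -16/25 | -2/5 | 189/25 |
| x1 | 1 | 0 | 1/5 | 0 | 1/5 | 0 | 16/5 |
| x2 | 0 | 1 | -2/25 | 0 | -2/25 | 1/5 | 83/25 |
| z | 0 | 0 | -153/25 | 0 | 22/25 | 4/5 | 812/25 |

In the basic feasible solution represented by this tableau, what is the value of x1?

x1 is basic (row 2); its value is the RHS of that row, 16/5.

16/5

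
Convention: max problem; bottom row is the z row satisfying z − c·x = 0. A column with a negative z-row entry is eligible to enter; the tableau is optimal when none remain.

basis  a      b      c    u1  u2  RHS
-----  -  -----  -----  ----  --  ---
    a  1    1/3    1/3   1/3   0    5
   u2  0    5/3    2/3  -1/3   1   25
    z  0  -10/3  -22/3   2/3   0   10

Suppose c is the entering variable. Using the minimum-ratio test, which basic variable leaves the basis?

Column c entries and ratios — a: 5/(1/3) = 15; u2: 25/(2/3) = 75/2.
Smallest ratio is 15 in the row of a, so a leaves.

a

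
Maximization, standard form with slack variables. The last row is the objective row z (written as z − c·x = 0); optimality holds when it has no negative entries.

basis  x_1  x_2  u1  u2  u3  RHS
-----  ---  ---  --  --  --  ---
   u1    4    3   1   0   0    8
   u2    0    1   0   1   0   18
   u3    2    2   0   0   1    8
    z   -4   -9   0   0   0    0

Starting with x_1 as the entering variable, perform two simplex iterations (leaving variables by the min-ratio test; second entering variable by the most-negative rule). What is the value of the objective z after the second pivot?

24

Ratio test on column x_1 — row 1: 8/4 = 2; row 2: entry 0 ≤ 0; row 3: 8/2 = 4. Minimum is 2 at row 1 (u1 leaves); pivot element 4.
Pivot on row 1; the z-row RHS becomes 0 − (-4)·2 = 8.
Next entering variable (most negative z-row entry -6): x_2.
Ratio test on column x_2 — row 1: 2/(3/4) = 8/3; row 2: 18/1 = 18; row 3: 4/(1/2) = 8. Minimum is 8/3 at row 1 (x_1 leaves); pivot element 3/4.
After the second pivot the z-row RHS is 8 − (-6)·(8/3) = 24.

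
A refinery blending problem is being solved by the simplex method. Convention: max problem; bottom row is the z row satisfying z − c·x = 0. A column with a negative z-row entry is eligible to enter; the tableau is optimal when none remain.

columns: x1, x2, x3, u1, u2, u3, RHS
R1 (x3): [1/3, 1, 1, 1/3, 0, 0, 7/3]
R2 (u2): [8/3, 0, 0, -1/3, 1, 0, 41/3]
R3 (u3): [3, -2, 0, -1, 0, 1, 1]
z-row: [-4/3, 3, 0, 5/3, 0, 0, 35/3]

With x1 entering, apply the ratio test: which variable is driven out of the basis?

u3

Column x1 entries and ratios — x3: (7/3)/(1/3) = 7; u2: (41/3)/(8/3) = 41/8; u3: 1/3 = 1/3.
Smallest ratio is 1/3 in the row of u3, so u3 leaves.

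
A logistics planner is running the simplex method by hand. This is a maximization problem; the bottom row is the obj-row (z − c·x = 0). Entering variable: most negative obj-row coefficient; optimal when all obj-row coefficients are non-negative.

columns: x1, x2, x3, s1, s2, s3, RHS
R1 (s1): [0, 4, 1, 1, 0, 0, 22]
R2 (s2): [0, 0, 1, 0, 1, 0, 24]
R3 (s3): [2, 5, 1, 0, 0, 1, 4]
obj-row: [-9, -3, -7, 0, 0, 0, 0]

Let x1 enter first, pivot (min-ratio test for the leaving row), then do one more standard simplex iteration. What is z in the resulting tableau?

28

Ratio test on column x1 — row 1: entry 0 ≤ 0; row 2: entry 0 ≤ 0; row 3: 4/2 = 2. Minimum is 2 at row 3 (s3 leaves); pivot element 2.
Pivot on row 3; the obj-row RHS becomes 0 − (-9)·2 = 18.
Next entering variable (most negative obj-row entry -5/2): x3.
Ratio test on column x3 — row 1: 22/1 = 22; row 2: 24/1 = 24; row 3: 2/(1/2) = 4. Minimum is 4 at row 3 (x1 leaves); pivot element 1/2.
After the second pivot the obj-row RHS is 18 − (-5/2)·4 = 28.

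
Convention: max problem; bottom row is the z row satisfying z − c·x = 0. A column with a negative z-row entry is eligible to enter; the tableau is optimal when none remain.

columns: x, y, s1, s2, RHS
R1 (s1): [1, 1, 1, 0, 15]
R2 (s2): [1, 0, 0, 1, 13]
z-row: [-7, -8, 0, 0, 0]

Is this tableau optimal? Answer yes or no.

no

The z-row has a negative entry -8 in column y, so it is not optimal.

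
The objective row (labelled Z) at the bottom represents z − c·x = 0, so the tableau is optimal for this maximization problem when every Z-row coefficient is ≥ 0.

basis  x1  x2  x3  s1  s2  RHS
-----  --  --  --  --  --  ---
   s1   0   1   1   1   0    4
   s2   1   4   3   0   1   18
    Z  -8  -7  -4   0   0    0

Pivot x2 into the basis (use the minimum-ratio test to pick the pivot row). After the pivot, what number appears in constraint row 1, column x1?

0

Ratio test on column x2 — row 1: 4/1 = 4; row 2: 18/4 = 9/2. Minimum is 4 at row 1 (s1 leaves); pivot element 1.
Divide row 1 by 1; eliminate column x2 from the other rows.
In the new row 1, the x1 entry is the old entry divided by the pivot: 0/1 = 0.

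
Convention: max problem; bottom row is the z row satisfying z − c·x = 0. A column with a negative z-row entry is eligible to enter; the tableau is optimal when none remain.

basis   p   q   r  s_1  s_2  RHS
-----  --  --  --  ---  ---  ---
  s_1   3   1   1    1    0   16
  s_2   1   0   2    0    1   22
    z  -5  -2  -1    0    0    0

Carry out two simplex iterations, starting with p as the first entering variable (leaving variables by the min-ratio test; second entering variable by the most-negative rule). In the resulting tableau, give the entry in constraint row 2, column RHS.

22

Ratio test on column p — row 1: 16/3 = 16/3; row 2: 22/1 = 22. Minimum is 16/3 at row 1 (s_1 leaves); pivot element 3.
Divide row 1 by 3; eliminate column p from the other rows.
Second iteration: most negative z-row entry is -1/3 in column q, so q enters.
Ratio test on column q — row 1: (16/3)/(1/3) = 16; row 2: entry -1/3 ≤ 0. Minimum is 16 at row 1 (p leaves); pivot element 1/3.
Divide row 1 by 1/3; eliminate column q from the other rows.
After both pivots, the entry at constraint row 2, column RHS is 22.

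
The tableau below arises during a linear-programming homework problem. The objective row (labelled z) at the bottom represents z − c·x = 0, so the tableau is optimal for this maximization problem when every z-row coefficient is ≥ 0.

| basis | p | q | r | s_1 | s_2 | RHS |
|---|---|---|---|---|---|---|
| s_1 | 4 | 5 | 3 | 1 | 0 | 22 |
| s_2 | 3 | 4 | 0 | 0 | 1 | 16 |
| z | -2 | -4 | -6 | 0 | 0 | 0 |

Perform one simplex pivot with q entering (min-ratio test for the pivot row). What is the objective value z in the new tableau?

Ratio test on column q — row 1: 22/5 = 22/5; row 2: 16/4 = 4. Minimum is 4 at row 2 (s_2 leaves); pivot element 4.
Pivot on row 2; the z-row RHS becomes 0 − (-4)·4 = 16.

16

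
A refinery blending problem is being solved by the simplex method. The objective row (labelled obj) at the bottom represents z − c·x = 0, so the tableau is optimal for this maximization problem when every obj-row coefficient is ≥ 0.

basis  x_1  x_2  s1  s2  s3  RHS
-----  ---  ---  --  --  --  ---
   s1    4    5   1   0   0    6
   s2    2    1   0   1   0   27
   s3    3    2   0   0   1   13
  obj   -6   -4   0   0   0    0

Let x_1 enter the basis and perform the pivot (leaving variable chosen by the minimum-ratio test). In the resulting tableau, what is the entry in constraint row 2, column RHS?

Ratio test on column x_1 — row 1: 6/4 = 3/2; row 2: 27/2 = 27/2; row 3: 13/3 = 13/3. Minimum is 3/2 at row 1 (s1 leaves); pivot element 4.
Divide row 1 by 4; eliminate column x_1 from the other rows.
Row 2 update in column RHS: 27 − 2·(3/2) = 24.

24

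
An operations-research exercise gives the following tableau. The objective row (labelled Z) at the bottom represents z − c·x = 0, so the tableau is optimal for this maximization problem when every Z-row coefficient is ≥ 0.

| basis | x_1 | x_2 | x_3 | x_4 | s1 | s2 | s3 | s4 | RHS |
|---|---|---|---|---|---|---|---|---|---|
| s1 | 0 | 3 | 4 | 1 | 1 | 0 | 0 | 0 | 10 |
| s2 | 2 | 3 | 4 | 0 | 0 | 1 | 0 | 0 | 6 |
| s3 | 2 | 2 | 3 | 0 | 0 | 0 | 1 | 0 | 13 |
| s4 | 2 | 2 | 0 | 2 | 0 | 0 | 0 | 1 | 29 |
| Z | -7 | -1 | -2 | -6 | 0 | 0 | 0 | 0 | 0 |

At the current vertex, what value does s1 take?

s1 is basic (row 1); its value is the RHS of that row, 10.

10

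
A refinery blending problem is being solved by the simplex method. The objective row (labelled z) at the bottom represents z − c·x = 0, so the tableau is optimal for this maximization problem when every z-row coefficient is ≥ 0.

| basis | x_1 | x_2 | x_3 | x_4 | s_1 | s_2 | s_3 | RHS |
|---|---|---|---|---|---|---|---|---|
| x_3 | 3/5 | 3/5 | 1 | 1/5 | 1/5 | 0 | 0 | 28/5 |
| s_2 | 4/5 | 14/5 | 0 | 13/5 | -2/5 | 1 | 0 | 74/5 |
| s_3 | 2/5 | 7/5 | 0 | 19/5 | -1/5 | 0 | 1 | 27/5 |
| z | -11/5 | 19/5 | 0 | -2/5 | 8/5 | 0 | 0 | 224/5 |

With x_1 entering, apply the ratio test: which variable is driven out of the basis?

Column x_1 entries and ratios — x_3: (28/5)/(3/5) = 28/3; s_2: (74/5)/(4/5) = 37/2; s_3: (27/5)/(2/5) = 27/2.
Smallest ratio is 28/3 in the row of x_3, so x_3 leaves.

x_3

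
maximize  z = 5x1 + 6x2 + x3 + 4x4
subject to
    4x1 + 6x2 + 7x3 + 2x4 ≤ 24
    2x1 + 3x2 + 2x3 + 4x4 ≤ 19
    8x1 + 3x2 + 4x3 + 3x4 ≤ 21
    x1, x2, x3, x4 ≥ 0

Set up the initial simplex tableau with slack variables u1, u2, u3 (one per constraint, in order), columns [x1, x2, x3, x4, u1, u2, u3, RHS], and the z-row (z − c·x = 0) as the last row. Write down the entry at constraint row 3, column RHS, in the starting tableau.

21

The RHS of constraint 3 is b_3 = 21.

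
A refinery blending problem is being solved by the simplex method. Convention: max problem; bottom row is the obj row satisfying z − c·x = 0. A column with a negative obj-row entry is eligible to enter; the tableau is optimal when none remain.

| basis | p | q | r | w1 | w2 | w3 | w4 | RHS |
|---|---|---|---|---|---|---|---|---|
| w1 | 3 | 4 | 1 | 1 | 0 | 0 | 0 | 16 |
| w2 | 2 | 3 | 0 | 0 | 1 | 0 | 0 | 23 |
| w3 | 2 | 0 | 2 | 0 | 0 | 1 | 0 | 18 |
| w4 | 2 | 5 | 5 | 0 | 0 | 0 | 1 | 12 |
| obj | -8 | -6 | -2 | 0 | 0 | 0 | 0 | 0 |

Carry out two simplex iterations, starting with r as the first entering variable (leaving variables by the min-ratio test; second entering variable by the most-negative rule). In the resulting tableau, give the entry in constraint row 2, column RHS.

163/13

Ratio test on column r — row 1: 16/1 = 16; row 2: entry 0 ≤ 0; row 3: 18/2 = 9; row 4: 12/5 = 12/5. Minimum is 12/5 at row 4 (w4 leaves); pivot element 5.
Divide row 4 by 5; eliminate column r from the other rows.
Second iteration: most negative obj-row entry is -36/5 in column p, so p enters.
Ratio test on column p — row 1: (68/5)/(13/5) = 68/13; row 2: 23/2 = 23/2; row 3: (66/5)/(6/5) = 11; row 4: (12/5)/(2/5) = 6. Minimum is 68/13 at row 1 (w1 leaves); pivot element 13/5.
Divide row 1 by 13/5; eliminate column p from the other rows.
After both pivots, the entry at constraint row 2, column RHS is 163/13.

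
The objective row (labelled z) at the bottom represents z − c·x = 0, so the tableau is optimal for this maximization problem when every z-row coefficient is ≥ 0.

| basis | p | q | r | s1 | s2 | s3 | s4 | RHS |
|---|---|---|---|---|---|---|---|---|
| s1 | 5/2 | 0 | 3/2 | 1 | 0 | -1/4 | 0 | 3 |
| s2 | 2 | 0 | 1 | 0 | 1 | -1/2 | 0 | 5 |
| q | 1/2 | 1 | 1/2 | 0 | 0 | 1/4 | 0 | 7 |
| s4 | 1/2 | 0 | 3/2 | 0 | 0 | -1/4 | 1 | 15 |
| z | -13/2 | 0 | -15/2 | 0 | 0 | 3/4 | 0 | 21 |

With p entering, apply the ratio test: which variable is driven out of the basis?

Column p entries and ratios — s1: 3/(5/2) = 6/5; s2: 5/2 = 5/2; q: 7/(1/2) = 14; s4: 15/(1/2) = 30.
Smallest ratio is 6/5 in the row of s1, so s1 leaves.

s1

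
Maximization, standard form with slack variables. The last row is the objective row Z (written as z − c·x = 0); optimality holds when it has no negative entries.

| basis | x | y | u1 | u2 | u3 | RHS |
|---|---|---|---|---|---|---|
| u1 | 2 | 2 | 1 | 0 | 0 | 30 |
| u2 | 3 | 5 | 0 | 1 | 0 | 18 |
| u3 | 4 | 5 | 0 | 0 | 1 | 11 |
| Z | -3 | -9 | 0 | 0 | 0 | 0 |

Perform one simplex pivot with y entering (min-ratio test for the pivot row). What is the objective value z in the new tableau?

Ratio test on column y — row 1: 30/2 = 15; row 2: 18/5 = 18/5; row 3: 11/5 = 11/5. Minimum is 11/5 at row 3 (u3 leaves); pivot element 5.
Pivot on row 3; the Z-row RHS becomes 0 − (-9)·(11/5) = 99/5.

99/5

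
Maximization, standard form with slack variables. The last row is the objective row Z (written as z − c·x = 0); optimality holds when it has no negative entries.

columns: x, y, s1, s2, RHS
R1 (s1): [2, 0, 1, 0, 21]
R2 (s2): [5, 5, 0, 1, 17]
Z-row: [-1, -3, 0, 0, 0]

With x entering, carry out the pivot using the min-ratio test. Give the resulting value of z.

Ratio test on column x — row 1: 21/2 = 21/2; row 2: 17/5 = 17/5. Minimum is 17/5 at row 2 (s2 leaves); pivot element 5.
Pivot on row 2; the Z-row RHS becomes 0 − (-1)·(17/5) = 17/5.

17/5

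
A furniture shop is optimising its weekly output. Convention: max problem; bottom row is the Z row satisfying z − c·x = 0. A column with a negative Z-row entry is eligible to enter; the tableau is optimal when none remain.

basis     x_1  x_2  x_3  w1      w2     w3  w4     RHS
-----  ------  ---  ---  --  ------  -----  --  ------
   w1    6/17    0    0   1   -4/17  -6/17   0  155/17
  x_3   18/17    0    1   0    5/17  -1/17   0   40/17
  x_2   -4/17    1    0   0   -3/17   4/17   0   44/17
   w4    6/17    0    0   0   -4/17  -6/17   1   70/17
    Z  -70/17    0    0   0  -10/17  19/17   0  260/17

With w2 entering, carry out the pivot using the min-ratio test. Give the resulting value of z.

Ratio test on column w2 — row 1: entry -4/17 ≤ 0; row 2: (40/17)/(5/17) = 8; row 3: entry -3/17 ≤ 0; row 4: entry -4/17 ≤ 0. Minimum is 8 at row 2 (x_3 leaves); pivot element 5/17.
Pivot on row 2; the Z-row RHS becomes 260/17 − (-10/17)·8 = 20.

20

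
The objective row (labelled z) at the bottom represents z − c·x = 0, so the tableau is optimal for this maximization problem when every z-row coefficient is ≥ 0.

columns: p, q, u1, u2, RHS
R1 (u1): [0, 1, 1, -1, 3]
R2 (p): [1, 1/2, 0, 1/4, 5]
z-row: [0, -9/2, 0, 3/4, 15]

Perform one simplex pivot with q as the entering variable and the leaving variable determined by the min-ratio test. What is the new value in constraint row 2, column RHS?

Ratio test on column q — row 1: 3/1 = 3; row 2: 5/(1/2) = 10. Minimum is 3 at row 1 (u1 leaves); pivot element 1.
Divide row 1 by 1; eliminate column q from the other rows.
Row 2 update in column RHS: 5 − (1/2)·3 = 7/2.

7/2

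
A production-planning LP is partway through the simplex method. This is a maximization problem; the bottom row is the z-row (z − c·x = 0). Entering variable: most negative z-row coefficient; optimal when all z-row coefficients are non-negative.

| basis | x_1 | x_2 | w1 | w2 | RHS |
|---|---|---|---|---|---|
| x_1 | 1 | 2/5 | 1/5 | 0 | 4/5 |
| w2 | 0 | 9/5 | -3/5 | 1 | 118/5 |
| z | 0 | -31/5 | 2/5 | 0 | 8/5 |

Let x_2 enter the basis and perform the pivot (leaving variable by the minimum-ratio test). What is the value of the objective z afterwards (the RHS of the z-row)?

14

Ratio test on column x_2 — row 1: (4/5)/(2/5) = 2; row 2: (118/5)/(9/5) = 118/9. Minimum is 2 at row 1 (x_1 leaves); pivot element 2/5.
Pivot on row 1; the z-row RHS becomes 8/5 − (-31/5)·2 = 14.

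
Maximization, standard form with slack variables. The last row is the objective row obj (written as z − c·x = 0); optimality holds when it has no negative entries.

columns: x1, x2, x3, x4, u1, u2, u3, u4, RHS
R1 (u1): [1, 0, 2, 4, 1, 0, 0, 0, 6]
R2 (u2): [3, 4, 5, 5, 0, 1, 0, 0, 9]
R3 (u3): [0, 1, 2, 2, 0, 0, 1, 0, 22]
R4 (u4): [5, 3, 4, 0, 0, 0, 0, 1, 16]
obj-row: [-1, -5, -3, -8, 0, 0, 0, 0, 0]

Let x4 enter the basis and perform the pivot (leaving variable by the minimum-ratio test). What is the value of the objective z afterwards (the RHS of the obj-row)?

Ratio test on column x4 — row 1: 6/4 = 3/2; row 2: 9/5 = 9/5; row 3: 22/2 = 11; row 4: entry 0 ≤ 0. Minimum is 3/2 at row 1 (u1 leaves); pivot element 4.
Pivot on row 1; the obj-row RHS becomes 0 − (-8)·(3/2) = 12.

12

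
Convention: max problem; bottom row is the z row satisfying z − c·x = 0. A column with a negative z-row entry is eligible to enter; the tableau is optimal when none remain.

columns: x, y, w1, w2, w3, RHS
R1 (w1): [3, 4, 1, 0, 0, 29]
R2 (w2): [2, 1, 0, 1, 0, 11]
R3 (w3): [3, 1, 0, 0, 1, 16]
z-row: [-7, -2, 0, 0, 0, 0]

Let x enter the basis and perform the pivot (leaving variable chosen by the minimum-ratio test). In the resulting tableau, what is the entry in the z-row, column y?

1/3

Ratio test on column x — row 1: 29/3 = 29/3; row 2: 11/2 = 11/2; row 3: 16/3 = 16/3. Minimum is 16/3 at row 3 (w3 leaves); pivot element 3.
Divide row 3 by 3; eliminate column x from the other rows.
z-row update in column y: -2 − (-7)·(1/3) = 1/3.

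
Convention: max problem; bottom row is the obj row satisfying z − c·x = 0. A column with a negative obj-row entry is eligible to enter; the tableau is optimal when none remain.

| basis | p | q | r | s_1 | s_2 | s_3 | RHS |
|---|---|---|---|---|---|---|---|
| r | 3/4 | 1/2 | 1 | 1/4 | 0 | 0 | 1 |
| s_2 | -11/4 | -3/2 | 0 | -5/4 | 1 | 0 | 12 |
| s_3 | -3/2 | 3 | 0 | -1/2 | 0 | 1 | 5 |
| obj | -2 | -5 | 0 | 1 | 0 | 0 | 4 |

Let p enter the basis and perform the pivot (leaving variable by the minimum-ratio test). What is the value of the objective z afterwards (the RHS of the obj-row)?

Ratio test on column p — row 1: 1/(3/4) = 4/3; row 2: entry -11/4 ≤ 0; row 3: entry -3/2 ≤ 0. Minimum is 4/3 at row 1 (r leaves); pivot element 3/4.
Pivot on row 1; the obj-row RHS becomes 4 − (-2)·(4/3) = 20/3.

20/3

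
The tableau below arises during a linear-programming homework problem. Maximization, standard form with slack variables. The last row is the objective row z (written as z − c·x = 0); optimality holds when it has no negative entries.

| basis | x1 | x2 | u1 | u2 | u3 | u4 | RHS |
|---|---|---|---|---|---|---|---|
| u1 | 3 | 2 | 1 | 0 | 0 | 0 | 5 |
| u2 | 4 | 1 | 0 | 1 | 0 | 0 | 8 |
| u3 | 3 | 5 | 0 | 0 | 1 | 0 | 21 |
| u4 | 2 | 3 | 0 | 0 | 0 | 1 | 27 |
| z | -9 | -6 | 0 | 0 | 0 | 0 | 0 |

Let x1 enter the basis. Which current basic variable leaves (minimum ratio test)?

Column x1 entries and ratios — u1: 5/3 = 5/3; u2: 8/4 = 2; u3: 21/3 = 7; u4: 27/2 = 27/2.
Smallest ratio is 5/3 in the row of u1, so u1 leaves.

u1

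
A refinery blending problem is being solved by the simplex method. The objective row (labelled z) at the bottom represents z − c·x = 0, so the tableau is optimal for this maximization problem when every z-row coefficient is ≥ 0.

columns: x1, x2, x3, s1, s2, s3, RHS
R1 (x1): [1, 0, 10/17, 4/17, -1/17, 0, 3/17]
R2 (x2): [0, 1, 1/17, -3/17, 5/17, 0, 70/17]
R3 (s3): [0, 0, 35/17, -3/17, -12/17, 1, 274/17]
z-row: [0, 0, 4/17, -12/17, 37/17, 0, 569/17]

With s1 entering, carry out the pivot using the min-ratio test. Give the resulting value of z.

34

Ratio test on column s1 — row 1: (3/17)/(4/17) = 3/4; row 2: entry -3/17 ≤ 0; row 3: entry -3/17 ≤ 0. Minimum is 3/4 at row 1 (x1 leaves); pivot element 4/17.
Pivot on row 1; the z-row RHS becomes 569/17 − (-12/17)·(3/4) = 34.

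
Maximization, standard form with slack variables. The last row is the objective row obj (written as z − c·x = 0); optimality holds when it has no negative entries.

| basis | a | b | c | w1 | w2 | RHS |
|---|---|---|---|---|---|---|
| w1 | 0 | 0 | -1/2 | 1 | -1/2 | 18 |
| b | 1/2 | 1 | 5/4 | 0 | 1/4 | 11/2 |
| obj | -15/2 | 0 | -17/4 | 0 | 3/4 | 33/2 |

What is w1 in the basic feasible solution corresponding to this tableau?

18

w1 is basic (row 1); its value is the RHS of that row, 18.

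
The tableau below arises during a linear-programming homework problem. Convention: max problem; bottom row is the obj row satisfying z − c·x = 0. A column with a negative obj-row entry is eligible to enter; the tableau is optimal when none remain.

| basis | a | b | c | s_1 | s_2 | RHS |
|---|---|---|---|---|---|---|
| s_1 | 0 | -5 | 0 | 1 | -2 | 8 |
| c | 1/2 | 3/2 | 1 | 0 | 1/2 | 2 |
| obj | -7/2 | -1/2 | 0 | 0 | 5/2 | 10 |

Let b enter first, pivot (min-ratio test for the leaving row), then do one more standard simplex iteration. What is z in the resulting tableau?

Ratio test on column b — row 1: entry -5 ≤ 0; row 2: 2/(3/2) = 4/3. Minimum is 4/3 at row 2 (c leaves); pivot element 3/2.
Pivot on row 2; the obj-row RHS becomes 10 − (-1/2)·(4/3) = 32/3.
Next entering variable (most negative obj-row entry -10/3): a.
Ratio test on column a — row 1: (44/3)/(5/3) = 44/5; row 2: (4/3)/(1/3) = 4. Minimum is 4 at row 2 (b leaves); pivot element 1/3.
After the second pivot the obj-row RHS is 32/3 − (-10/3)·4 = 24.

24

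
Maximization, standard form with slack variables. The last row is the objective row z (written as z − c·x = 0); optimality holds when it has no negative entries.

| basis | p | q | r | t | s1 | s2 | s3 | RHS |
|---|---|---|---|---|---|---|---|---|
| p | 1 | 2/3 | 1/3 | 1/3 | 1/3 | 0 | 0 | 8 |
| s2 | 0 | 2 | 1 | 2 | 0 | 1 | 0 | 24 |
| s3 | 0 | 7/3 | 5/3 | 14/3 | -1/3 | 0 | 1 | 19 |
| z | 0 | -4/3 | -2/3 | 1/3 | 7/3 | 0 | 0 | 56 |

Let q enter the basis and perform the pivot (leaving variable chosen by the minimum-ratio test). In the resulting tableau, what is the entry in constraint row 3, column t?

2

Ratio test on column q — row 1: 8/(2/3) = 12; row 2: 24/2 = 12; row 3: 19/(7/3) = 57/7. Minimum is 57/7 at row 3 (s3 leaves); pivot element 7/3.
Divide row 3 by 7/3; eliminate column q from the other rows.
In the new row 3, the t entry is the old entry divided by the pivot: (14/3)/(7/3) = 2.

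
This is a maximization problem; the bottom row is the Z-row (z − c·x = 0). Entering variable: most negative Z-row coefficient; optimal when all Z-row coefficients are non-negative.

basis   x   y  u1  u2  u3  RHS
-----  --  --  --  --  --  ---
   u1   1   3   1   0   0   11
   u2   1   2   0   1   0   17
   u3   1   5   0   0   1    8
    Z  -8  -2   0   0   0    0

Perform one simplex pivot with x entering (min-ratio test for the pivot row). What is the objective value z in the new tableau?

64

Ratio test on column x — row 1: 11/1 = 11; row 2: 17/1 = 17; row 3: 8/1 = 8. Minimum is 8 at row 3 (u3 leaves); pivot element 1.
Pivot on row 3; the Z-row RHS becomes 0 − (-8)·8 = 64.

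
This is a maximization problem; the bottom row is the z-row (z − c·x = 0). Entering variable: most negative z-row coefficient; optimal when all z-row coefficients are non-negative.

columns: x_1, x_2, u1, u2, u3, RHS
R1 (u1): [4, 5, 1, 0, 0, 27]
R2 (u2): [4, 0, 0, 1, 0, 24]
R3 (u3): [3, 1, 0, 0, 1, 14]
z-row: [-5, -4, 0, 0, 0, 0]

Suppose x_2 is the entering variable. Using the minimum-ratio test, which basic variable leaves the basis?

u1

Column x_2 entries and ratios — u1: 27/5 = 27/5; u2: 0 ≤ 0, skip; u3: 14/1 = 14.
Smallest ratio is 27/5 in the row of u1, so u1 leaves.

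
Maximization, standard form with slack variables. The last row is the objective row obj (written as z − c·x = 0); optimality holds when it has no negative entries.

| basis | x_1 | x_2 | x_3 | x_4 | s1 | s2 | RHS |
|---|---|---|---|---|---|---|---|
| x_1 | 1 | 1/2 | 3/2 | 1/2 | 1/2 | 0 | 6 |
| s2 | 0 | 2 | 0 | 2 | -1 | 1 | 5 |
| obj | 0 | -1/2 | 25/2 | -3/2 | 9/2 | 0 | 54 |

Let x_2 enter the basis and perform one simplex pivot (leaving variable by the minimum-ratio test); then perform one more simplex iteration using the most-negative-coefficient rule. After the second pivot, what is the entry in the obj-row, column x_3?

25/2

Ratio test on column x_2 — row 1: 6/(1/2) = 12; row 2: 5/2 = 5/2. Minimum is 5/2 at row 2 (s2 leaves); pivot element 2.
Divide row 2 by 2; eliminate column x_2 from the other rows.
Second iteration: most negative obj-row entry is -1 in column x_4, so x_4 enters.
Ratio test on column x_4 — row 1: entry 0 ≤ 0; row 2: (5/2)/1 = 5/2. Minimum is 5/2 at row 2 (x_2 leaves); pivot element 1.
Divide row 2 by 1; eliminate column x_4 from the other rows.
After both pivots, the entry at the obj-row, column x_3 is 25/2.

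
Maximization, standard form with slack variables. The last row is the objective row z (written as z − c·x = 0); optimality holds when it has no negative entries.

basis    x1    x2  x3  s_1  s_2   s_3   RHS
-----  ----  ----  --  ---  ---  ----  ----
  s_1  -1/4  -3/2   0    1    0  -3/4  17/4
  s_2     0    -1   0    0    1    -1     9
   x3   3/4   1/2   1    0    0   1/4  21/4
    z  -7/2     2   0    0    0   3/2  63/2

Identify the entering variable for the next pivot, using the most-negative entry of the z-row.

Negative z-row entries: x1: -7/2.
The most negative is -7/2 in column x1, so x1 enters.

x1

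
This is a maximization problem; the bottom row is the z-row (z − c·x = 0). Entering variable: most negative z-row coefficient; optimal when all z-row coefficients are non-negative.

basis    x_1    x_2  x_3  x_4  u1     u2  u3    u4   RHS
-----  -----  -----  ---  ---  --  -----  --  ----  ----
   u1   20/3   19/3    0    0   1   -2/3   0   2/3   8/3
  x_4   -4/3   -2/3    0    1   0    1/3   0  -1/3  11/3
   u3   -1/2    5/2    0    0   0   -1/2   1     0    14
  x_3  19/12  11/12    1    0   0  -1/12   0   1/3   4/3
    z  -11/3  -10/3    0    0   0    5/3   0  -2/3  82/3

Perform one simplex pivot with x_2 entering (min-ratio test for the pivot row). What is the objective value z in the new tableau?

Ratio test on column x_2 — row 1: (8/3)/(19/3) = 8/19; row 2: entry -2/3 ≤ 0; row 3: 14/(5/2) = 28/5; row 4: (4/3)/(11/12) = 16/11. Minimum is 8/19 at row 1 (u1 leaves); pivot element 19/3.
Pivot on row 1; the z-row RHS becomes 82/3 − (-10/3)·(8/19) = 546/19.

546/19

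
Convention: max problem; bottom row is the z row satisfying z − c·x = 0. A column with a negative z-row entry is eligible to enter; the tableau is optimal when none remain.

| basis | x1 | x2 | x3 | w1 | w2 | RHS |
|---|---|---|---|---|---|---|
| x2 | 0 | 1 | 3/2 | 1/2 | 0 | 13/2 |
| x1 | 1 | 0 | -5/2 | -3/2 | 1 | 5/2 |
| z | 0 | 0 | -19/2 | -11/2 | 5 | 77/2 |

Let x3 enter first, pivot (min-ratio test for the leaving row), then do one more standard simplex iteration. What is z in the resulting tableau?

Ratio test on column x3 — row 1: (13/2)/(3/2) = 13/3; row 2: entry -5/2 ≤ 0. Minimum is 13/3 at row 1 (x2 leaves); pivot element 3/2.
Pivot on row 1; the z-row RHS becomes 77/2 − (-19/2)·(13/3) = 239/3.
Next entering variable (most negative z-row entry -7/3): w1.
Ratio test on column w1 — row 1: (13/3)/(1/3) = 13; row 2: entry -2/3 ≤ 0. Minimum is 13 at row 1 (x3 leaves); pivot element 1/3.
After the second pivot the z-row RHS is 239/3 − (-7/3)·13 = 110.

110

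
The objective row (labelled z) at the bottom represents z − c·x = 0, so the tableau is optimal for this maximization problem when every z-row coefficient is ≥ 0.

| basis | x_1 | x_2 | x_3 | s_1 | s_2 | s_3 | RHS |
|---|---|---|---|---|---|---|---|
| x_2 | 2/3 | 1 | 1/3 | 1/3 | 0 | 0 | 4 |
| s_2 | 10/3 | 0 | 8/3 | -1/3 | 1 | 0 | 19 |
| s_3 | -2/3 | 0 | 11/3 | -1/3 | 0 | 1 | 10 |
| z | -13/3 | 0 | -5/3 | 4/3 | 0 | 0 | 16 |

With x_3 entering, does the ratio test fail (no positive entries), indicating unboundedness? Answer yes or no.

no

Column x_3 has positive entries in row(s) 1, 2, 3, so the ratio test bounds it — not unbounded.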